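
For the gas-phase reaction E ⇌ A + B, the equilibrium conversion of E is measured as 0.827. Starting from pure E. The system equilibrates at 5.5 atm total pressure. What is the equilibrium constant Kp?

Let X = conversion of E (basis 1 mol E); extent of reaction ξ = X.
Species balance: n_E = 1 − X; n_A = X; n_B = X.
Total moles n_T = 1 + X.
At X = 0.827: n_E = 0.173, n_A = 0.827, n_B = 0.827, n_T = 1.83.
p_i = (n_i/n_T)·P. Kp = p_A p_B / (p_E) = 11.9 atm.

Kp = 11.9 atm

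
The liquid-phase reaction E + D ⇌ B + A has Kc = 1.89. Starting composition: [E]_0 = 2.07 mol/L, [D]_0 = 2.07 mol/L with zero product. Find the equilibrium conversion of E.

X = 0.579

Let X = conversion of E; extent ξ = 2.07·X mol/L.
Concentrations: [E] = 2.07 − 2.07X; [D] = 2.07 − 2.07X; [B] = 2.07X; [A] = 2.07X.
Kc = [B] [A] / ([E] [D]).
Solving Kc = 1.89 for X ∈ (0,1): X = 0.579.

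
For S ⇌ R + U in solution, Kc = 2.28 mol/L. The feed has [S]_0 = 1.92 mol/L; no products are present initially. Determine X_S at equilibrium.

Let X = conversion of S; extent ξ = 1.92·X mol/L.
Concentrations: [S] = 1.92 − 1.92X; [R] = 1.92X; [U] = 1.92X.
Kc = [R] [U] / ([S]).
Solving Kc = 2.28 for X ∈ (0,1): X = 0.647.

X = 0.647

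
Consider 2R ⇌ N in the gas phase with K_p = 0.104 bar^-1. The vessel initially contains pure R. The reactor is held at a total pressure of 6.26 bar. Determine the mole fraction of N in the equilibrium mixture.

y_N = 0.310

Basis: 1 mol R initially; let X = conversion of R. Extent ξ = 0.5X.
Species balance: n_R = 1 − X; n_N = 0.5X.
Total moles n_T = 1 − 0.5X.
Mole fractions y_i = n_i/n_T; K_p = p_N / (p_R^2) with p_i = y_i·P.
Substituting and setting equal to 0.104 bar^-1 gives a polynomial in X; the root in (0,1) is X = 0.473.
Then n_N = 0.237, n_T = 0.763, so y_N = 0.310.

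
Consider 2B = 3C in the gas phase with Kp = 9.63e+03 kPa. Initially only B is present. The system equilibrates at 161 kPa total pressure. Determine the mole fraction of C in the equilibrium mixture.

Take 1 mol B as basis and let X be its fractional conversion, so ξ = 0.5X.
At extent ξ: n_B = 1 − X; n_C = 1.5X.
Summing: n_T = 1 + 0.5X.
Mole fractions y_i = n_i/n_T; Kp = p_C^3 / (p_B^2) with p_i = y_i·P.
Substituting and setting equal to 9.63e+03 kPa gives a polynomial in X; the root in (0,1) is X = 0.845.
Then n_C = 1.27, n_T = 1.42, so y_C = 0.891.

y_C = 0.891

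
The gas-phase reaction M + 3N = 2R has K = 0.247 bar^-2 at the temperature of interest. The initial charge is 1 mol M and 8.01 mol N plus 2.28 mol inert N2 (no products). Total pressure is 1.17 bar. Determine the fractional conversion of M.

Let X = conversion of M (basis 1 mol M); extent of reaction ξ = X.
Mole table: n_M = 1 − X; n_N = 8.01 − 3X; n_R = 2X; n_I = 2.28 (inert).
Total moles n_T = 11.3 − 2X.
With p_i = (n_i/n_T)P, K = p_R^2 / (p_M p_N^3).
Substituting and setting equal to 0.247 bar^-2 gives a polynomial in X; the root in (0,1) is X = 0.388.

X = 0.388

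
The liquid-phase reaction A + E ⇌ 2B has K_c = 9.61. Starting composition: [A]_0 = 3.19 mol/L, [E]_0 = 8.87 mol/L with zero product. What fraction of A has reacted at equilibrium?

X = 0.846

Let X = conversion of A; extent ξ = 3.19·X mol/L.
Concentrations: [A] = 3.19 − 3.19X; [E] = 8.87 − 3.19X; [B] = 6.38X.
K_c = [B]^2 / ([A] [E]).
This equals 9.61 at X = 0.846 (the root in 0 < X < 1).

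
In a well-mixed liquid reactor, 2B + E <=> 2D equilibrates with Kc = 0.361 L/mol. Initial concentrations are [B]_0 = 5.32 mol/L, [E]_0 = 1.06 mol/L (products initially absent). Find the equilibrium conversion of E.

Let X = conversion of E; extent ξ = 1.06·X mol/L.
Concentrations: [B] = 5.32 − 2.12X; [E] = 1.06 − 1.06X; [D] = 2.12X.
Kc = [D]^2 / ([B]^2 [E]).
This equals 0.361 at X = 0.663 (the root in 0 < X < 1).

X = 0.663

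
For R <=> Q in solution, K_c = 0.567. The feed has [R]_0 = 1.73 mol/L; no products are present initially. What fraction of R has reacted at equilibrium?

Let X = conversion of R; extent ξ = 1.73·X mol/L.
Concentrations: [R] = 1.73 − 1.73X; [Q] = 1.73X.
K_c = [Q] / ([R]).
Equating to 0.567: the physical root is X = 0.362.

X = 0.362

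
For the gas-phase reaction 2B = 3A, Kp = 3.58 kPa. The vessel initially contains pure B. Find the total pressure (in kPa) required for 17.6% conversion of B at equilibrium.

P = 144 kPa

Take 1 mol B as basis and let X be its fractional conversion, so ξ = 0.5X.
Species balance: n_B = 1 − X; n_A = 1.5X.
n_T = Σnᵢ = 1 + 0.5X.
Kp = p_A^3 / (p_B^2) with p_i = (n_i/n_T)·P.
At X = 0.176: the mole-fraction product g(X) = Π y_i^ν_i = 0.02491. Since Kp = g(X)·P^{1}, P = (Kp/g)^(1/1) = (3.58/0.02491)^(1/1) = 144 kPa.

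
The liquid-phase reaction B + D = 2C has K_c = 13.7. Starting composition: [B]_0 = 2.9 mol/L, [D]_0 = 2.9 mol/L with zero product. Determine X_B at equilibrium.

X = 0.649

Let X = conversion of B; extent ξ = 2.9·X mol/L.
Concentrations: [B] = 2.9 − 2.9X; [D] = 2.9 − 2.9X; [C] = 5.8X.
K_c = [C]^2 / ([B] [D]).
Equating to 13.7: the physical root is X = 0.649.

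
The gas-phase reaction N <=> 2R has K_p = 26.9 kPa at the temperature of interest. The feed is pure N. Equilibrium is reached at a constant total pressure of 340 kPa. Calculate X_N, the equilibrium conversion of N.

Let X = conversion of N (basis 1 mol N); extent of reaction ξ = X.
At extent ξ: n_N = 1 − X; n_R = 2X.
n_T = Σnᵢ = 1 + X.
y_i = n_i/n_T, p_i = y_i·P. K_p = p_R^2 / (p_N).
Setting this equal to 26.9 kPa and taking the physical root (0 < X < 1) gives X = 0.139.

X = 0.139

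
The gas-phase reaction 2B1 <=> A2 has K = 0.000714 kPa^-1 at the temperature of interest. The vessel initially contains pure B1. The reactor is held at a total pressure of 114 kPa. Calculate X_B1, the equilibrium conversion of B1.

Let X = conversion of B1 (basis 1 mol B1); extent of reaction ξ = 0.5X.
Species balance: n_B1 = 1 − X; n_A2 = 0.5X.
n_T = Σnᵢ = 1 − 0.5X.
Mole fractions y_i = n_i/n_T; K = p_A2 / (p_B1^2) with p_i = y_i·P.
Equating to 0.000714 kPa^-1 and solving on 0 < X < 1: X = 0.131.

X = 0.131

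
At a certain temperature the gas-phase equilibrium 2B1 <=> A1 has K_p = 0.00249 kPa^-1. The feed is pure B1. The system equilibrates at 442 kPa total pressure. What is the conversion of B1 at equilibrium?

X = 0.570

Let X = conversion of B1 (basis 1 mol B1); extent of reaction ξ = 0.5X.
Moles: n_B1 = 1 − X; n_A1 = 0.5X.
Summing: n_T = 1 − 0.5X.
y_i = n_i/n_T, p_i = y_i·P. K_p = p_A1 / (p_B1^2).
Setting this equal to 0.00249 kPa^-1 and taking the physical root (0 < X < 1) gives X = 0.570.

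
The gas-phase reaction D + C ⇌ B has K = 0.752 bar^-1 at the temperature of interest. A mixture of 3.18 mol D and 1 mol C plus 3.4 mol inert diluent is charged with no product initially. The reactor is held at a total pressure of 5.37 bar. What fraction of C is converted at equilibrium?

Let X = conversion of C (basis 1 mol C); extent of reaction ξ = X.
Moles: n_D = 3.18 − X; n_C = 1 − X; n_B = X; n_I = 3.4 (inert).
Total moles n_T = 7.58 − X.
Mole fractions y_i = n_i/n_T; K = p_B / (p_D p_C) with p_i = y_i·P.
This yields a degree-2 equation in X; solving on (0,1), X = 0.599.

X = 0.599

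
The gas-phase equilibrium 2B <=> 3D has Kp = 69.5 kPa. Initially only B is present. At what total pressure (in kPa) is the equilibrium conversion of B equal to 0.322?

P = 329 kPa

Let X = conversion of B (basis 1 mol B); extent of reaction ξ = 0.5X.
Mole table: n_B = 1 − X; n_D = 1.5X.
Summing: n_T = 1 + 0.5X.
Kp = p_D^3 / (p_B^2) with p_i = (n_i/n_T)·P.
At X = 0.322: the mole-fraction product g(X) = Π y_i^ν_i = 0.2111. Since Kp = g(X)·P^{1}, P = (Kp/g)^(1/1) = (69.5/0.2111)^(1/1) = 329 kPa.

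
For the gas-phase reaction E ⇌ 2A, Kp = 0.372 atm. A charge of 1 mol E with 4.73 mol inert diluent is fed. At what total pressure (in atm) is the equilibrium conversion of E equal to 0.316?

Basis: 1 mol E initially; let X = conversion of E. Extent ξ = X.
Moles: n_E = 1 − X; n_A = 2X; n_I = 4.73 (inert).
n_T = Σnᵢ = 5.73 + X.
Kp = p_A^2 / (p_E) with p_i = (n_i/n_T)·P.
At X = 0.316: the mole-fraction product g(X) = Π y_i^ν_i = 0.09659. Since Kp = g(X)·P^{1}, P = (Kp/g)^(1/1) = (0.372/0.09659)^(1/1) = 3.85 atm.

P = 3.85 atm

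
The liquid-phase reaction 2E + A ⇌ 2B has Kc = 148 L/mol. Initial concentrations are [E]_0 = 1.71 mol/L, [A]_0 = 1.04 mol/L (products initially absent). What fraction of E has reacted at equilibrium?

X = 0.869

Let X = conversion of E; extent ξ = 1.71X/2 mol/L.
Concentrations: [E] = 1.71 − 1.71X; [A] = 1.04 − 0.855X; [B] = 1.71X.
Kc = [B]^2 / ([E]^2 [A]).
Setting equal to 148 and solving for X on (0,1) gives X = 0.869.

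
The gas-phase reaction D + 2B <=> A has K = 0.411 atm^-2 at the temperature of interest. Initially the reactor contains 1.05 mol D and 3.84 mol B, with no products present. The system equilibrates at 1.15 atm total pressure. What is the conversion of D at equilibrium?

Let X = conversion of D (basis 1.05 mol D); extent of reaction ξ = 1.05X.
Moles: n_D = 1.05 − 1.05X; n_B = 3.84 − 2.1X; n_A = 1.05X.
Total moles n_T = 4.89 − 2.1X.
With p_i = (n_i/n_T)P, K = p_A / (p_D p_B^2).
Substituting and setting equal to 0.411 atm^-2 gives a polynomial in X; the root in (0,1) is X = 0.239.

X = 0.239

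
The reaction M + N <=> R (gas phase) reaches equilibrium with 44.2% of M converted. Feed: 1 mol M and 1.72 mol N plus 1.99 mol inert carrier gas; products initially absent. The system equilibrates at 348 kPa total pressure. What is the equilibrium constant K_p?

Take 1 mol M as basis and let X be its fractional conversion, so ξ = X.
At extent ξ: n_M = 1 − X; n_N = 1.72 − X; n_R = X; n_I = 1.99 (inert).
n_T = Σnᵢ = 4.71 − X.
At X = 0.442: n_M = 0.558, n_N = 1.28, n_R = 0.442, n_T = 4.27.
p_i = (n_i/n_T)·P. K_p = p_R / (p_M p_N) = 0.0076 kPa^-1.

K_p = 0.0076 kPa^-1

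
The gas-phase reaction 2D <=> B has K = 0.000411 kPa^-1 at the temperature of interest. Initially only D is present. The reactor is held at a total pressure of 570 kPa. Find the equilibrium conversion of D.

X = 0.282

Basis: 1 mol D initially; let X = conversion of D. Extent ξ = 0.5X.
Mole table: n_D = 1 − X; n_B = 0.5X.
n_T = Σnᵢ = 1 − 0.5X.
Mole fractions y_i = n_i/n_T; K = p_B / (p_D^2) with p_i = y_i·P.
Substituting and setting equal to 0.000411 kPa^-1 gives a polynomial in X; the root in (0,1) is X = 0.282.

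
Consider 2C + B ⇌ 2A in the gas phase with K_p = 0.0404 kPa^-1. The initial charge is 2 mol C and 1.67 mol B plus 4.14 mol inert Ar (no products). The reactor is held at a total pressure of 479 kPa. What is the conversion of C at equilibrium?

X = 0.626

Basis: 2 mol C initially; let X = conversion of C. Extent ξ = X.
At extent ξ: n_C = 2 − 2X; n_B = 1.67 − X; n_A = 2X; n_I = 4.14 (inert).
Summing: n_T = 7.81 − X.
y_i = n_i/n_T, p_i = y_i·P. K_p = p_A^2 / (p_C^2 p_B).
Substituting and setting equal to 0.0404 kPa^-1 gives a polynomial in X; the root in (0,1) is X = 0.626.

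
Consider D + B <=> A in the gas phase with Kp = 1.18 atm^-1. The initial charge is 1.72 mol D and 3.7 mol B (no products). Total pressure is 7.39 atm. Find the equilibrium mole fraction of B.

y_B = 0.569

Take 1.72 mol D as basis and let X be its fractional conversion, so ξ = 1.72X.
Moles: n_D = 1.72 − 1.72X; n_B = 3.7 − 1.72X; n_A = 1.72X.
n_T = Σnᵢ = 5.42 − 1.72X.
y_i = n_i/n_T, p_i = y_i·P. Kp = p_A / (p_D p_B).
Equating to 1.18 atm^-1 and solving on 0 < X < 1: X = 0.832.
Then n_B = 2.27, n_T = 3.99, so y_B = 0.569.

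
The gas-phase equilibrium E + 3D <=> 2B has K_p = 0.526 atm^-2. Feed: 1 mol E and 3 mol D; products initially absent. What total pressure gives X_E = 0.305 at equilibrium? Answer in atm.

Let X = conversion of E (basis 1 mol E); extent of reaction ξ = X.
Species balance: n_E = 1 − X; n_D = 3 − 3X; n_B = 2X.
Summing: n_T = 4 − 2X.
K_p = p_B^2 / (p_E p_D^3) with p_i = (n_i/n_T)·P.
At X = 0.305: the mole-fraction product g(X) = Π y_i^ν_i = 0.6788. Since K_p = g(X)·P^{-2}, P = (g/K_p)^(1/2) = (0.6788/0.526)^(1/2) = 1.14 atm.

P = 1.14 atm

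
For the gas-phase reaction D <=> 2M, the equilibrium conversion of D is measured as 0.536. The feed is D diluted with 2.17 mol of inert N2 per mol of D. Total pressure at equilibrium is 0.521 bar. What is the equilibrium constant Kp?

Kp = 0.348 bar

Let X = conversion of D (basis 1 mol D); extent of reaction ξ = X.
At extent ξ: n_D = 1 − X; n_M = 2X; n_I = 2.17 (inert).
Summing: n_T = 3.17 + X.
At X = 0.536: n_D = 0.464, n_M = 1.07, n_T = 3.71.
p_i = (n_i/n_T)·P. Kp = p_M^2 / (p_D) = 0.348 bar.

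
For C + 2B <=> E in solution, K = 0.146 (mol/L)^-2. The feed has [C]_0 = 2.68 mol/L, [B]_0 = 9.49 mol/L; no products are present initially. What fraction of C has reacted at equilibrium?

Let X = conversion of C; extent ξ = 2.68·X mol/L.
Concentrations: [C] = 2.68 − 2.68X; [B] = 9.49 − 5.36X; [E] = 2.68X.
K = [E] / ([C] [B]^2).
Equating to 0.146 (mol/L)^-2: the physical root is X = 0.799.

X = 0.799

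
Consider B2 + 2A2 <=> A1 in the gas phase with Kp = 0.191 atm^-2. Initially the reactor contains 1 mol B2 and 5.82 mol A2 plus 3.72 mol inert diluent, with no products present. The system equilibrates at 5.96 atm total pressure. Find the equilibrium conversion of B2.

Basis: 1 mol B2 initially; let X = conversion of B2. Extent ξ = X.
Mole table: n_B2 = 1 − X; n_A2 = 5.82 − 2X; n_A1 = X; n_I = 3.72 (inert).
Summing: n_T = 10.5 − 2X.
y_i = n_i/n_T, p_i = y_i·P. Kp = p_A1 / (p_B2 p_A2^2).
Substituting and setting equal to 0.191 atm^-2 gives a polynomial in X; the root in (0,1) is X = 0.622.

X = 0.622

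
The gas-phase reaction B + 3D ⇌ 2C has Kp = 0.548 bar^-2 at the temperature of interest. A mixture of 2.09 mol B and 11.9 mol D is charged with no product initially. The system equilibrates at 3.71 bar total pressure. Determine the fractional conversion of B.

X = 0.777

Take 2.09 mol B as basis and let X be its fractional conversion, so ξ = 2.09X.
Moles: n_B = 2.09 − 2.09X; n_D = 11.9 − 6.27X; n_C = 4.18X.
Total moles n_T = 14 − 4.18X.
y_i = n_i/n_T, p_i = y_i·P. Kp = p_C^2 / (p_B p_D^3).
This yields a degree-4 equation in X; solving on (0,1), X = 0.777.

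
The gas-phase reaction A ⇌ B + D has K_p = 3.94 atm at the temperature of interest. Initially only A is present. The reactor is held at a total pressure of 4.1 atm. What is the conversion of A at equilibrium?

Let X = conversion of A (basis 1 mol A); extent of reaction ξ = X.
At extent ξ: n_A = 1 − X; n_B = X; n_D = X.
n_T = Σnᵢ = 1 + X.
With p_i = (n_i/n_T)P, K_p = p_B p_D / (p_A).
Substituting and setting equal to 3.94 atm gives a polynomial in X; the root in (0,1) is X = 0.700.

X = 0.700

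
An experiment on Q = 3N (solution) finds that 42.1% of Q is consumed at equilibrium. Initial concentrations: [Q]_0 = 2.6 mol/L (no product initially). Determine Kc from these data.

Kc = 23.5 (mol/L)^2

Let X = conversion of Q.
Concentrations: [Q] = 2.6 − 2.6X; [N] = 7.8X.
At X = 0.421: [Q] = 1.51, [N] = 3.28.
Kc = [N]^3 / ([Q]) = 23.5 (mol/L)^2.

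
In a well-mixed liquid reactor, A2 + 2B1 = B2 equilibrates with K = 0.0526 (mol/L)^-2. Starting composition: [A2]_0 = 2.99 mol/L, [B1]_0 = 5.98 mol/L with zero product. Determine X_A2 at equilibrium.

Let X = conversion of A2; extent ξ = 2.99·X mol/L.
Concentrations: [A2] = 2.99 − 2.99X; [B1] = 5.98 − 5.98X; [B2] = 2.99X.
K = [B2] / ([A2] [B1]^2).
Equating to 0.0526 (mol/L)^-2: the physical root is X = 0.402.

X = 0.402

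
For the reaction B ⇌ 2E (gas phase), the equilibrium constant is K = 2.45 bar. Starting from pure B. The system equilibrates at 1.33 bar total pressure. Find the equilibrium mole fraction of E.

y_E = 0.719

Let X = conversion of B (basis 1 mol B); extent of reaction ξ = X.
Species balance: n_B = 1 − X; n_E = 2X.
Total moles n_T = 1 + X.
Mole fractions y_i = n_i/n_T; K = p_E^2 / (p_B) with p_i = y_i·P.
Setting this equal to 2.45 bar and taking the physical root (0 < X < 1) gives X = 0.562.
Then n_E = 1.12, n_T = 1.56, so y_E = 0.719.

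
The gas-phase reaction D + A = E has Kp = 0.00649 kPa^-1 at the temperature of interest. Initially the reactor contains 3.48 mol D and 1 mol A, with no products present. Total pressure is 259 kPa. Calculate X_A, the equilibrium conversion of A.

Take 1 mol A as basis and let X be its fractional conversion, so ξ = X.
Mole table: n_D = 3.48 − X; n_A = 1 − X; n_E = X.
Total moles n_T = 4.48 − X.
Mole fractions y_i = n_i/n_T; Kp = p_E / (p_D p_A) with p_i = y_i·P.
This yields a degree-2 equation in X; solving on (0,1), X = 0.556.

X = 0.556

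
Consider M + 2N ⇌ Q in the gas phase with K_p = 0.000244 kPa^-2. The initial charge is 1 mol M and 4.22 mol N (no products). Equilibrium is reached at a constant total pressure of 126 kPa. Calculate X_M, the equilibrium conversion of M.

X = 0.680

Take 1 mol M as basis and let X be its fractional conversion, so ξ = X.
Mole table: n_M = 1 − X; n_N = 4.22 − 2X; n_Q = X.
Summing: n_T = 5.22 − 2X.
Mole fractions y_i = n_i/n_T; K_p = p_Q / (p_M p_N^2) with p_i = y_i·P.
This yields a degree-3 equation in X; solving on (0,1), X = 0.680.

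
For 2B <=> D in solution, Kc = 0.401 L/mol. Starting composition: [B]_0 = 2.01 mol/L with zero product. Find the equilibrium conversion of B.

Let X = conversion of B; extent ξ = 2.01X/2 mol/L.
Concentrations: [B] = 2.01 − 2.01X; [D] = 1X.
Kc = [D] / ([B]^2).
Solving Kc = 0.401 for X ∈ (0,1): X = 0.464.

X = 0.464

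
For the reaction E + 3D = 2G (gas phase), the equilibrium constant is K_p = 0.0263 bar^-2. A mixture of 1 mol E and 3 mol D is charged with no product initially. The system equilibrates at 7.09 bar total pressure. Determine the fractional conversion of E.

Basis: 1 mol E initially; let X = conversion of E. Extent ξ = X.
Moles: n_E = 1 − X; n_D = 3 − 3X; n_G = 2X.
Total moles n_T = 4 − 2X.
y_i = n_i/n_T, p_i = y_i·P. K_p = p_G^2 / (p_E p_D^3).
This yields a degree-4 equation in X; solving on (0,1), X = 0.367.

X = 0.367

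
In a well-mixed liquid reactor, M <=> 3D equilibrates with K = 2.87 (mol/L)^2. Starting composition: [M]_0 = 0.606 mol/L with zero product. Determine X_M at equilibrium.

X = 0.518

Let X = conversion of M; extent ξ = 0.606·X mol/L.
Concentrations: [M] = 0.606 − 0.606X; [D] = 1.82X.
K = [D]^3 / ([M]).
This equals 2.87 at X = 0.518 (the root in 0 < X < 1).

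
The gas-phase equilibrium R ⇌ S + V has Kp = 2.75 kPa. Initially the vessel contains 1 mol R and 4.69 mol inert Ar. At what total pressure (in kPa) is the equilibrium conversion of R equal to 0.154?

P = 573 kPa

Let X = conversion of R (basis 1 mol R); extent of reaction ξ = X.
Species balance: n_R = 1 − X; n_S = X; n_V = X; n_I = 4.69 (inert).
n_T = Σnᵢ = 5.69 + X.
Kp = p_S p_V / (p_R) with p_i = (n_i/n_T)·P.
At X = 0.154: the mole-fraction product g(X) = Π y_i^ν_i = 0.004797. Since Kp = g(X)·P^{1}, P = (Kp/g)^(1/1) = (2.75/0.004797)^(1/1) = 573 kPa.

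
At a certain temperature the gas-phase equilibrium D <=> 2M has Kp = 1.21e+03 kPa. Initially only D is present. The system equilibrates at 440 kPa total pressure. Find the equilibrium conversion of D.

Basis: 1 mol D initially; let X = conversion of D. Extent ξ = X.
Mole table: n_D = 1 − X; n_M = 2X.
n_T = Σnᵢ = 1 + X.
Mole fractions y_i = n_i/n_T; Kp = p_M^2 / (p_D) with p_i = y_i·P.
Substituting and setting equal to 1.21e+03 kPa gives a polynomial in X; the root in (0,1) is X = 0.638.

X = 0.638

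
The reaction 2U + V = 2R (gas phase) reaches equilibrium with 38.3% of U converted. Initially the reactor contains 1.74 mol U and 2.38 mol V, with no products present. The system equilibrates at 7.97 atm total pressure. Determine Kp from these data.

Kp = 0.0894 atm^-1

Let X = conversion of U (basis 1.74 mol U); extent of reaction ξ = 0.87X.
Mole table: n_U = 1.74 − 1.74X; n_V = 2.38 − 0.87X; n_R = 1.74X.
Summing: n_T = 4.12 − 0.87X.
At X = 0.383: n_U = 1.07, n_V = 2.05, n_R = 0.666, n_T = 3.79.
p_i = (n_i/n_T)·P. Kp = p_R^2 / (p_U^2 p_V) = 0.0894 atm^-1.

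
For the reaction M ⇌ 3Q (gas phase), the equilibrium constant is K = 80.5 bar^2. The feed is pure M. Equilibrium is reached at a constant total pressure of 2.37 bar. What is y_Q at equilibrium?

y_Q = 0.942

Take 1 mol M as basis and let X be its fractional conversion, so ξ = X.
Species balance: n_M = 1 − X; n_Q = 3X.
n_T = Σnᵢ = 1 + 2X.
With p_i = (n_i/n_T)P, K = p_Q^3 / (p_M).
Substituting and setting equal to 80.5 bar^2 gives a polynomial in X; the root in (0,1) is X = 0.843.
Then n_Q = 2.53, n_T = 2.69, so y_Q = 0.942.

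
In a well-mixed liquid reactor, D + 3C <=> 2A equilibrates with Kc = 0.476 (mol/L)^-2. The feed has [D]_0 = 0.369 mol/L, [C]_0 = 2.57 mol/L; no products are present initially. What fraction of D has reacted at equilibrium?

X = 0.716

Let X = conversion of D; extent ξ = 0.369·X mol/L.
Concentrations: [D] = 0.369 − 0.369X; [C] = 2.57 − 1.11X; [A] = 0.738X.
Kc = [A]^2 / ([D] [C]^3).
Equating to 0.476 (mol/L)^-2: the physical root is X = 0.716.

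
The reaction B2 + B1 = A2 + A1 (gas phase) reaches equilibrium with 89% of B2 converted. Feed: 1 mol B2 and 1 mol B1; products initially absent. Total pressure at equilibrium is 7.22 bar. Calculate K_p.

K_p = 65.5

Take 1 mol B2 as basis and let X be its fractional conversion, so ξ = X.
Species balance: n_B2 = 1 − X; n_B1 = 1 − X; n_A2 = X; n_A1 = X.
Total moles n_T = 2 (Δν = 0, constant).
At X = 0.89: n_B2 = 0.11, n_B1 = 0.11, n_A2 = 0.89, n_A1 = 0.89, n_T = 2.
p_i = (n_i/n_T)·P. K_p = p_A2 p_A1 / (p_B2 p_B1) = 65.5.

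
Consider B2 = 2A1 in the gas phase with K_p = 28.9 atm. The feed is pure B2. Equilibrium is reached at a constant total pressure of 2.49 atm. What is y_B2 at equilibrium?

y_B2 = 0.074

Let X = conversion of B2 (basis 1 mol B2); extent of reaction ξ = X.
At extent ξ: n_B2 = 1 − X; n_A1 = 2X.
n_T = Σnᵢ = 1 + X.
Mole fractions y_i = n_i/n_T; K_p = p_A1^2 / (p_B2) with p_i = y_i·P.
This yields a degree-2 equation in X; solving on (0,1), X = 0.862.
Then n_B2 = 0.138, n_T = 1.86, so y_B2 = 0.074.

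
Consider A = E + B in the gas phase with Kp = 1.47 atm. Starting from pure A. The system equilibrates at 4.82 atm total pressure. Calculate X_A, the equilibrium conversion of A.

Take 1 mol A as basis and let X be its fractional conversion, so ξ = X.
Moles: n_A = 1 − X; n_E = X; n_B = X.
Summing: n_T = 1 + X.
y_i = n_i/n_T, p_i = y_i·P. Kp = p_E p_B / (p_A).
Substituting and setting equal to 1.47 atm gives a polynomial in X; the root in (0,1) is X = 0.483.

X = 0.483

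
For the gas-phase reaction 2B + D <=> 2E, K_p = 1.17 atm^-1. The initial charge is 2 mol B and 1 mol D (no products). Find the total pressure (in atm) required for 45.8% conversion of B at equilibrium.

P = 2.86 atm

Basis: 2 mol B initially; let X = conversion of B. Extent ξ = X.
Mole table: n_B = 2 − 2X; n_D = 1 − X; n_E = 2X.
Total moles n_T = 3 − X.
K_p = p_E^2 / (p_B^2 p_D) with p_i = (n_i/n_T)·P.
At X = 0.458: the mole-fraction product g(X) = Π y_i^ν_i = 3.349. Since K_p = g(X)·P^{-1}, P = (g/K_p)^(1/1) = (3.349/1.17)^(1/1) = 2.86 atm.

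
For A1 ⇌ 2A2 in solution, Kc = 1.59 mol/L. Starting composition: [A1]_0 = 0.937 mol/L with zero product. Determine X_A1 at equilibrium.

Let X = conversion of A1; extent ξ = 0.937·X mol/L.
Concentrations: [A1] = 0.937 − 0.937X; [A2] = 1.87X.
Kc = [A2]^2 / ([A1]).
This equals 1.59 at X = 0.473 (the root in 0 < X < 1).

X = 0.473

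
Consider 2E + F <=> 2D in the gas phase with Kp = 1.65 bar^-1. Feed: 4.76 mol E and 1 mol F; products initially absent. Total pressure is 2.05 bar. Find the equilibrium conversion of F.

X = 0.720

Let X = conversion of F (basis 1 mol F); extent of reaction ξ = X.
Mole table: n_E = 4.76 − 2X; n_F = 1 − X; n_D = 2X.
n_T = Σnᵢ = 5.76 − X.
With p_i = (n_i/n_T)P, Kp = p_D^2 / (p_E^2 p_F).
Equating to 1.65 bar^-1 and solving on 0 < X < 1: X = 0.720.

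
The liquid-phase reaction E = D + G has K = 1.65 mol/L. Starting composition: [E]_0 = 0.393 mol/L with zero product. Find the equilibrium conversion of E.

X = 0.834

Let X = conversion of E; extent ξ = 0.393·X mol/L.
Concentrations: [E] = 0.393 − 0.393X; [D] = 0.393X; [G] = 0.393X.
K = [D] [G] / ([E]).
Solving K = 1.65 for X ∈ (0,1): X = 0.834.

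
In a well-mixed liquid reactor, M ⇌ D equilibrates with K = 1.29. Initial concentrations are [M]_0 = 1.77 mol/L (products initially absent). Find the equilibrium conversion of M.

Let X = conversion of M; extent ξ = 1.77·X mol/L.
Concentrations: [M] = 1.77 − 1.77X; [D] = 1.77X.
K = [D] / ([M]).
Solving K = 1.29 for X ∈ (0,1): X = 0.563.

X = 0.563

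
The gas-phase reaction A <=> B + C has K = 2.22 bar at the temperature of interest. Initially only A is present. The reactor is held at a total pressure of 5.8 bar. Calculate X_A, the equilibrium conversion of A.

Basis: 1 mol A initially; let X = conversion of A. Extent ξ = X.
Species balance: n_A = 1 − X; n_B = X; n_C = X.
Total moles n_T = 1 + X.
y_i = n_i/n_T, p_i = y_i·P. K = p_B p_C / (p_A).
Equating to 2.22 bar and solving on 0 < X < 1: X = 0.526.

X = 0.526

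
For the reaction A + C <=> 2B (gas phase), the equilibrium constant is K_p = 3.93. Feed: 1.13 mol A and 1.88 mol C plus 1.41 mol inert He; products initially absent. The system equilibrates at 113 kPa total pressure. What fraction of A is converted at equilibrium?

X = 0.622

Take 1.13 mol A as basis and let X be its fractional conversion, so ξ = 1.13X.
Moles: n_A = 1.13 − 1.13X; n_C = 1.88 − 1.13X; n_B = 2.26X; n_I = 1.41 (inert).
Total moles n_T = 4.42 (Δν = 0, constant).
With p_i = (n_i/n_T)P, K_p = p_B^2 / (p_A p_C).
Setting this equal to 3.93 and taking the physical root (0 < X < 1) gives X = 0.622.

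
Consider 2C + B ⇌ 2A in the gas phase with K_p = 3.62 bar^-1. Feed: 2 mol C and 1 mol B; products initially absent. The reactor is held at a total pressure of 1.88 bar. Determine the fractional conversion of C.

X = 0.532

Basis: 2 mol C initially; let X = conversion of C. Extent ξ = X.
At extent ξ: n_C = 2 − 2X; n_B = 1 − X; n_A = 2X.
n_T = Σnᵢ = 3 − X.
y_i = n_i/n_T, p_i = y_i·P. K_p = p_A^2 / (p_C^2 p_B).
Substituting and setting equal to 3.62 bar^-1 gives a polynomial in X; the root in (0,1) is X = 0.532.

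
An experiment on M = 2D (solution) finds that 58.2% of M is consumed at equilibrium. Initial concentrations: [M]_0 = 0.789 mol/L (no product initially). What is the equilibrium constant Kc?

Kc = 2.56 mol/L

Let X = conversion of M.
Concentrations: [M] = 0.789 − 0.789X; [D] = 1.58X.
At X = 0.582: [M] = 0.33, [D] = 0.918.
Kc = [D]^2 / ([M]) = 2.56 mol/L.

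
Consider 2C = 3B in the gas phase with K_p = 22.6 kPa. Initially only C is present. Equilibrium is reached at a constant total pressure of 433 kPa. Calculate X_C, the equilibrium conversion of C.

Take 1 mol C as basis and let X be its fractional conversion, so ξ = 0.5X.
Moles: n_C = 1 − X; n_B = 1.5X.
n_T = Σnᵢ = 1 + 0.5X.
With p_i = (n_i/n_T)P, K_p = p_B^3 / (p_C^2).
Substituting and setting equal to 22.6 kPa gives a polynomial in X; the root in (0,1) is X = 0.219.

X = 0.219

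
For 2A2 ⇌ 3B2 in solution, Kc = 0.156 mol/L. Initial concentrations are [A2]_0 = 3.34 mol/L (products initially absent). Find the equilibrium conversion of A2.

X = 0.206

Let X = conversion of A2; extent ξ = 3.34X/2 mol/L.
Concentrations: [A2] = 3.34 − 3.34X; [B2] = 5.01X.
Kc = [B2]^3 / ([A2]^2).
Equating to 0.156 mol/L: the physical root is X = 0.206.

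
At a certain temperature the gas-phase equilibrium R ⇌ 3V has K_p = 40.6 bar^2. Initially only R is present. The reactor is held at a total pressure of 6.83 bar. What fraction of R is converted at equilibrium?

X = 0.397

Basis: 1 mol R initially; let X = conversion of R. Extent ξ = X.
Species balance: n_R = 1 − X; n_V = 3X.
Summing: n_T = 1 + 2X.
Mole fractions y_i = n_i/n_T; K_p = p_V^3 / (p_R) with p_i = y_i·P.
Setting this equal to 40.6 bar^2 and taking the physical root (0 < X < 1) gives X = 0.397.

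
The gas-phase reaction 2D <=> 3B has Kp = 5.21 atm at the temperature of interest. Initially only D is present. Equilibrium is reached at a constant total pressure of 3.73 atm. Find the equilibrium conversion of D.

X = 0.504

Take 1 mol D as basis and let X be its fractional conversion, so ξ = 0.5X.
Mole table: n_D = 1 − X; n_B = 1.5X.
n_T = Σnᵢ = 1 + 0.5X.
y_i = n_i/n_T, p_i = y_i·P. Kp = p_B^3 / (p_D^2).
This yields a degree-3 equation in X; solving on (0,1), X = 0.504.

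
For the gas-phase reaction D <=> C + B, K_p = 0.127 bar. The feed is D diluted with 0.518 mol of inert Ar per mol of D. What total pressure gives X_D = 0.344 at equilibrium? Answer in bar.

Take 1 mol D as basis and let X be its fractional conversion, so ξ = X.
Species balance: n_D = 1 − X; n_C = X; n_B = X; n_I = 0.518 (inert).
Total moles n_T = 1.52 + X.
K_p = p_C p_B / (p_D) with p_i = (n_i/n_T)·P.
At X = 0.344: the mole-fraction product g(X) = Π y_i^ν_i = 0.09688. Since K_p = g(X)·P^{1}, P = (K_p/g)^(1/1) = (0.127/0.09688)^(1/1) = 1.31 bar.

P = 1.31 bar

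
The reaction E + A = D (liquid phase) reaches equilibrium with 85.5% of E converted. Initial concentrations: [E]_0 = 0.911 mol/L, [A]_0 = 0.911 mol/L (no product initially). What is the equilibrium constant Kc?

Let X = conversion of E.
Concentrations: [E] = 0.911 − 0.911X; [A] = 0.911 − 0.911X; [D] = 0.911X.
At X = 0.855: [E] = 0.132, [A] = 0.132, [D] = 0.779.
Kc = [D] / ([E] [A]) = 44.6 L/mol.

Kc = 44.6 L/mol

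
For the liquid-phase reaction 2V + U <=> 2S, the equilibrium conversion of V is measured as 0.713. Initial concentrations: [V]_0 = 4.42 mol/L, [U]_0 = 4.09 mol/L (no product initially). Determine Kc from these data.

Let X = conversion of V.
Concentrations: [V] = 4.42 − 4.42X; [U] = 4.09 − 2.21X; [S] = 4.42X.
At X = 0.713: [V] = 1.27, [U] = 2.51, [S] = 3.15.
Kc = [S]^2 / ([V]^2 [U]) = 2.45 L/mol.

Kc = 2.45 L/mol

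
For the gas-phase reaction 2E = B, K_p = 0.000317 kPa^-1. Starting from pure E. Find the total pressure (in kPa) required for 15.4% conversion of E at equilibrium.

P = 313 kPa

Basis: 1 mol E initially; let X = conversion of E. Extent ξ = 0.5X.
Mole table: n_E = 1 − X; n_B = 0.5X.
Total moles n_T = 1 − 0.5X.
K_p = p_B / (p_E^2) with p_i = (n_i/n_T)·P.
At X = 0.154: the mole-fraction product g(X) = Π y_i^ν_i = 0.0993. Since K_p = g(X)·P^{-1}, P = (g/K_p)^(1/1) = (0.0993/0.000317)^(1/1) = 313 kPa.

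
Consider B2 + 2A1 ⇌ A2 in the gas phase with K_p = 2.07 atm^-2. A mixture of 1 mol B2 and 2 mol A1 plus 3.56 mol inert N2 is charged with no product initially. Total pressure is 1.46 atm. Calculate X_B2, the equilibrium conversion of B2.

X = 0.222

Let X = conversion of B2 (basis 1 mol B2); extent of reaction ξ = X.
At extent ξ: n_B2 = 1 − X; n_A1 = 2 − 2X; n_A2 = X; n_I = 3.56 (inert).
n_T = Σnᵢ = 6.56 − 2X.
With p_i = (n_i/n_T)P, K_p = p_A2 / (p_B2 p_A1^2).
Equating to 2.07 atm^-2 and solving on 0 < X < 1: X = 0.222.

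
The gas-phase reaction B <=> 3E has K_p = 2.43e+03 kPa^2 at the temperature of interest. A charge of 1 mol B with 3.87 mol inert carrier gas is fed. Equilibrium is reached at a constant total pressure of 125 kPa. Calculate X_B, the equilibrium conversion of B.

X = 0.469

Take 1 mol B as basis and let X be its fractional conversion, so ξ = X.
Moles: n_B = 1 − X; n_E = 3X; n_I = 3.87 (inert).
Total moles n_T = 4.87 + 2X.
With p_i = (n_i/n_T)P, K_p = p_E^3 / (p_B).
Equating to 2.43e+03 kPa^2 and solving on 0 < X < 1: X = 0.469.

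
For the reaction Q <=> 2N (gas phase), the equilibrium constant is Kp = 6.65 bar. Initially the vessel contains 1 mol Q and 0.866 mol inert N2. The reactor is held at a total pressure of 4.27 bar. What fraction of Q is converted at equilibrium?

X = 0.612

Take 1 mol Q as basis and let X be its fractional conversion, so ξ = X.
At extent ξ: n_Q = 1 − X; n_N = 2X; n_I = 0.866 (inert).
Total moles n_T = 1.87 + X.
y_i = n_i/n_T, p_i = y_i·P. Kp = p_N^2 / (p_Q).
This yields a degree-2 equation in X; solving on (0,1), X = 0.612.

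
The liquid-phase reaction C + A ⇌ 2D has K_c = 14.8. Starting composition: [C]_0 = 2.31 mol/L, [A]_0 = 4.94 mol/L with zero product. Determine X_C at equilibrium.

X = 0.849

Let X = conversion of C; extent ξ = 2.31·X mol/L.
Concentrations: [C] = 2.31 − 2.31X; [A] = 4.94 − 2.31X; [D] = 4.62X.
K_c = [D]^2 / ([C] [A]).
Equating to 14.8: the physical root is X = 0.849.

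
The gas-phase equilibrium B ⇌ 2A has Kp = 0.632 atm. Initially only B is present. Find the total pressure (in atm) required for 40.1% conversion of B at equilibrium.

Basis: 1 mol B initially; let X = conversion of B. Extent ξ = X.
Mole table: n_B = 1 − X; n_A = 2X.
Summing: n_T = 1 + X.
Kp = p_A^2 / (p_B) with p_i = (n_i/n_T)·P.
At X = 0.401: the mole-fraction product g(X) = Π y_i^ν_i = 0.7664. Since Kp = g(X)·P^{1}, P = (Kp/g)^(1/1) = (0.632/0.7664)^(1/1) = 0.825 atm.

P = 0.825 atm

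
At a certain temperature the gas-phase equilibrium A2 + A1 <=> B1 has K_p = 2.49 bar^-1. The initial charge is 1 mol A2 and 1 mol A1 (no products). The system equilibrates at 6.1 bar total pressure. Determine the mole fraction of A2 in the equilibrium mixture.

y_A2 = 0.199

Let X = conversion of A2 (basis 1 mol A2); extent of reaction ξ = X.
At extent ξ: n_A2 = 1 − X; n_A1 = 1 − X; n_B1 = X.
Total moles n_T = 2 − X.
With p_i = (n_i/n_T)P, K_p = p_B1 / (p_A2 p_A1).
This yields a degree-2 equation in X; solving on (0,1), X = 0.751.
Then n_A2 = 0.249, n_T = 1.25, so y_A2 = 0.199.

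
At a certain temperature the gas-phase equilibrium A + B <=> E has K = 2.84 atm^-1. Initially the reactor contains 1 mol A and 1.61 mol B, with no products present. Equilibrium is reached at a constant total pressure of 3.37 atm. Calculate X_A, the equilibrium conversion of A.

X = 0.810

Take 1 mol A as basis and let X be its fractional conversion, so ξ = X.
At extent ξ: n_A = 1 − X; n_B = 1.61 − X; n_E = X.
n_T = Σnᵢ = 2.61 − X.
y_i = n_i/n_T, p_i = y_i·P. K = p_E / (p_A p_B).
Setting this equal to 2.84 atm^-1 and taking the physical root (0 < X < 1) gives X = 0.810.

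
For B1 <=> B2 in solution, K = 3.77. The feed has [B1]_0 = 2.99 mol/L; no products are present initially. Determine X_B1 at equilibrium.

Let X = conversion of B1; extent ξ = 2.99·X mol/L.
Concentrations: [B1] = 2.99 − 2.99X; [B2] = 2.99X.
K = [B2] / ([B1]).
Setting equal to 3.77 and solving for X on (0,1) gives X = 0.790.

X = 0.790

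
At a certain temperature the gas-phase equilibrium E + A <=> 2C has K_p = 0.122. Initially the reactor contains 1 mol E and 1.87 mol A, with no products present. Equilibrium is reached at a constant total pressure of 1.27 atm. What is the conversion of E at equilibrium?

X = 0.202

Take 1 mol E as basis and let X be its fractional conversion, so ξ = X.
At extent ξ: n_E = 1 − X; n_A = 1.87 − X; n_C = 2X.
Since Δν = 0, n_T = 2.87 throughout.
y_i = n_i/n_T, p_i = y_i·P. K_p = p_C^2 / (p_E p_A).
Substituting and setting equal to 0.122 gives a polynomial in X; the root in (0,1) is X = 0.202.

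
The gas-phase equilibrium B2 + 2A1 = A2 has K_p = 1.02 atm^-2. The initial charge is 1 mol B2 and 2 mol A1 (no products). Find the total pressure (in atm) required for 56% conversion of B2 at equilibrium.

P = 2.39 atm

Basis: 1 mol B2 initially; let X = conversion of B2. Extent ξ = X.
Species balance: n_B2 = 1 − X; n_A1 = 2 − 2X; n_A2 = X.
Summing: n_T = 3 − 2X.
K_p = p_A2 / (p_B2 p_A1^2) with p_i = (n_i/n_T)·P.
At X = 0.56: the mole-fraction product g(X) = Π y_i^ν_i = 5.809. Since K_p = g(X)·P^{-2}, P = (g/K_p)^(1/2) = (5.809/1.02)^(1/2) = 2.39 atm.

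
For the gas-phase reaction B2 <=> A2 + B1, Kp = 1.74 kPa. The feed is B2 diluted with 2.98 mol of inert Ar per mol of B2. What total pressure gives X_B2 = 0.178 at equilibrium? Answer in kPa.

Let X = conversion of B2 (basis 1 mol B2); extent of reaction ξ = X.
At extent ξ: n_B2 = 1 − X; n_A2 = X; n_B1 = X; n_I = 2.98 (inert).
Total moles n_T = 3.98 + X.
Kp = p_A2 p_B1 / (p_B2) with p_i = (n_i/n_T)·P.
At X = 0.178: the mole-fraction product g(X) = Π y_i^ν_i = 0.00927. Since Kp = g(X)·P^{1}, P = (Kp/g)^(1/1) = (1.74/0.00927)^(1/1) = 188 kPa.

P = 188 kPa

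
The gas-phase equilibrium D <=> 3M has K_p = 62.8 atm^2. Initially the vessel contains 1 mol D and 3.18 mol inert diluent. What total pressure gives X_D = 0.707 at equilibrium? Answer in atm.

P = 7.77 atm

Let X = conversion of D (basis 1 mol D); extent of reaction ξ = X.
At extent ξ: n_D = 1 − X; n_M = 3X; n_I = 3.18 (inert).
Total moles n_T = 4.18 + 2X.
K_p = p_M^3 / (p_D) with p_i = (n_i/n_T)·P.
At X = 0.707: the mole-fraction product g(X) = Π y_i^ν_i = 1.041. Since K_p = g(X)·P^{2}, P = (K_p/g)^(1/2) = (62.8/1.041)^(1/2) = 7.77 atm.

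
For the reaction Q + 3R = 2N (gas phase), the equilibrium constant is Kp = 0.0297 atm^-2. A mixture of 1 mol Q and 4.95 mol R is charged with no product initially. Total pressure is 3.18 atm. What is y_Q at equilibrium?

Basis: 1 mol Q initially; let X = conversion of Q. Extent ξ = X.
At extent ξ: n_Q = 1 − X; n_R = 4.95 − 3X; n_N = 2X.
Summing: n_T = 5.95 − 2X.
Mole fractions y_i = n_i/n_T; Kp = p_N^2 / (p_Q p_R^3) with p_i = y_i·P.
This yields a degree-4 equation in X; solving on (0,1), X = 0.333.
Then n_Q = 0.667, n_T = 5.28, so y_Q = 0.126.

y_Q = 0.126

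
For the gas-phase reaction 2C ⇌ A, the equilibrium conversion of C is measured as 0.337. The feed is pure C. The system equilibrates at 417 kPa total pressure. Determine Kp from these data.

Kp = 0.000764 kPa^-1

Take 1 mol C as basis and let X be its fractional conversion, so ξ = 0.5X.
Moles: n_C = 1 − X; n_A = 0.5X.
Total moles n_T = 1 − 0.5X.
At X = 0.337: n_C = 0.663, n_A = 0.169, n_T = 0.832.
p_i = (n_i/n_T)·P. Kp = p_A / (p_C^2) = 0.000764 kPa^-1.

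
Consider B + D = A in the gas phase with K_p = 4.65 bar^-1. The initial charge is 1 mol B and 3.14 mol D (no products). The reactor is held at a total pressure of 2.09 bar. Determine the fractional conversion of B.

Basis: 1 mol B initially; let X = conversion of B. Extent ξ = X.
Mole table: n_B = 1 − X; n_D = 3.14 − X; n_A = X.
n_T = Σnᵢ = 4.14 − X.
Mole fractions y_i = n_i/n_T; K_p = p_A / (p_B p_D) with p_i = y_i·P.
Equating to 4.65 bar^-1 and solving on 0 < X < 1: X = 0.871.

X = 0.871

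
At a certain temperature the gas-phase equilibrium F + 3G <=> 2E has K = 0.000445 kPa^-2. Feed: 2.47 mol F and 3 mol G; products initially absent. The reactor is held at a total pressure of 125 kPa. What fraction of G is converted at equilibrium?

Take 3 mol G as basis and let X be its fractional conversion, so ξ = X.
Species balance: n_F = 2.47 − X; n_G = 3 − 3X; n_E = 2X.
Summing: n_T = 5.47 − 2X.
Mole fractions y_i = n_i/n_T; K = p_E^2 / (p_F p_G^3) with p_i = y_i·P.
Equating to 0.000445 kPa^-2 and solving on 0 < X < 1: X = 0.585.

X = 0.585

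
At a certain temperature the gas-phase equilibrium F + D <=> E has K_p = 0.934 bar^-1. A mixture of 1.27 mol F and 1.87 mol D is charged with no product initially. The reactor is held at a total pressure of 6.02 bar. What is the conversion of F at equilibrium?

X = 0.709

Take 1.27 mol F as basis and let X be its fractional conversion, so ξ = 1.27X.
Species balance: n_F = 1.27 − 1.27X; n_D = 1.87 − 1.27X; n_E = 1.27X.
Summing: n_T = 3.14 − 1.27X.
With p_i = (n_i/n_T)P, K_p = p_E / (p_F p_D).
This yields a degree-2 equation in X; solving on (0,1), X = 0.709.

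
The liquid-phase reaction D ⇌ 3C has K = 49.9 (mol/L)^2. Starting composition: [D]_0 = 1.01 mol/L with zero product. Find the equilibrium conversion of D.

Let X = conversion of D; extent ξ = 1.01·X mol/L.
Concentrations: [D] = 1.01 − 1.01X; [C] = 3.03X.
K = [C]^3 / ([D]).
This equals 49.9 at X = 0.759 (the root in 0 < X < 1).

X = 0.759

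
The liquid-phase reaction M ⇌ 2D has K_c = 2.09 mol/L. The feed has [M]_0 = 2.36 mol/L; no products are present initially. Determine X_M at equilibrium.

X = 0.373

Let X = conversion of M; extent ξ = 2.36·X mol/L.
Concentrations: [M] = 2.36 − 2.36X; [D] = 4.72X.
K_c = [D]^2 / ([M]).
This equals 2.09 at X = 0.373 (the root in 0 < X < 1).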